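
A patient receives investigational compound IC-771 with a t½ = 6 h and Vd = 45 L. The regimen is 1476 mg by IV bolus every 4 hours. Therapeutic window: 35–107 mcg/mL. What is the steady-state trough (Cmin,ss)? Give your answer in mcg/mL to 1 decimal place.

55.8 mcg/mL

Over one 4-h interval, 4/6 ≈ 0.66667 half-lives elapse, leaving f ≈ 0.6300 of each dose.
Accumulation ratio R = 1/(1 − f) ≈ 1/0.3700 ≈ 2.7027.
Each bolus raises the concentration by D/Vd = 1476/45 ≈ 32.800 mcg/mL.
Cmax,ss = C₀/(1 − f) ≈ 32.800/0.3700 ≈ 88.649 mcg/mL.
Steady-state trough Cmin,ss = Cmax,ss·f ≈ 88.649 × 0.6300 ≈ 55.849 mcg/mL.
Trough 55.8 mcg/mL vs MEC 35 mcg/mL: adequate.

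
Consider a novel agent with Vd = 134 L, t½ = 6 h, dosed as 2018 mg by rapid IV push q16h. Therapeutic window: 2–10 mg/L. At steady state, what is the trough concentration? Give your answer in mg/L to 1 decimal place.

Over one 16-h interval, 16/6 ≈ 2.6667 half-lives elapse, leaving f ≈ 0.1575 of each dose.
Accumulation ratio R = 1/(1 − f) ≈ 1/0.8425 ≈ 1.1869.
Single-dose peak C₀ = D/Vd = 2018/134 ≈ 15.060 mg/L.
Steady-state peak Cmax,ss = C₀·R ≈ 15.060 × 1.1869 ≈ 17.875 mg/L.
Steady-state trough Cmin,ss = Cmax,ss·f ≈ 17.875 × 0.1575 ≈ 2.815 mg/L.
Trough 2.8 mg/L vs MEC 2 mg/L: adequate.

2.8 mg/L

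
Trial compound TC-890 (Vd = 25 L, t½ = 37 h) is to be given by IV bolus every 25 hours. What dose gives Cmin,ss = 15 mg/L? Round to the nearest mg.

224 mg

τ/t½ = 25/37 ≈ 0.67568, so f = (1/2)^(25/37) ≈ 0.626039.
Cmin,ss = (D/Vd)·f/(1−f), so D = Cmin,ss·Vd·(1−f)/f.
D = 15 × 25 × (1−f)/f ≈ 15 × 25 × 0.59734 ≈ 224.00 mg.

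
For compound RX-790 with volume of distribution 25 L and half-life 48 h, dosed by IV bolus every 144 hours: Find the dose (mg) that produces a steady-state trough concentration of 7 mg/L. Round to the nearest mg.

1225 mg

τ/t½ = 144/48 ≈ 3, so f = (1/2)^(144/48) ≈ 0.125000.
Cmin,ss = (D/Vd)·f/(1−f), so D = Cmin,ss·Vd·(1−f)/f.
D = 7 × 25 × (1−f)/f ≈ 7 × 25 × 7.00000 ≈ 1225.00 mg.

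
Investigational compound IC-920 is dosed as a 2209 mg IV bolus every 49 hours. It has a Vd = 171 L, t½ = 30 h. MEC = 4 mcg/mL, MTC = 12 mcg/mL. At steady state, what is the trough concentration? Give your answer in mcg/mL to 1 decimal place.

Over one 49-h interval, 49/30 ≈ 1.6333 half-lives elapse, leaving f ≈ 0.3223 of each dose.
At steady state, accumulation factor R = 1/(1 − e^(−kτ)) ≈ 1.4756.
Single-dose peak C₀ = D/Vd = 2209/171 ≈ 12.918 mcg/mL.
Steady-state peak Cmax,ss = C₀·R ≈ 12.918 × 1.4756 ≈ 19.062 mcg/mL.
One interval later, Cmin,ss = Cmax,ss·e^(−kτ) ≈ 19.062 × 0.3223 ≈ 6.144 mcg/mL.
Trough 6.1 mcg/mL vs MEC 4 mcg/mL: adequate.

6.1 mcg/mL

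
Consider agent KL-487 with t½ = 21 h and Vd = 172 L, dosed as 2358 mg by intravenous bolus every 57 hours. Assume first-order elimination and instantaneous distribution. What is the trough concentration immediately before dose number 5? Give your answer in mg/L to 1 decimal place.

2.5 mg/L

f = (1/2)^(τ/t½) = (1/2)^(57/21) ≈ 0.1524.
C₀ = D/Vd = 2358/172 ≈ 13.709 mg/L.
Before the 5th dose, 4 doses have been given. Superposition: Cmin = C₀·(f + f² + … + f^4).
≈ 13.709 × (0.1524 + 0.0232 + 0.0035 + 0.0005) ≈ 13.709 × 0.1796 ≈ 2.462 mg/L.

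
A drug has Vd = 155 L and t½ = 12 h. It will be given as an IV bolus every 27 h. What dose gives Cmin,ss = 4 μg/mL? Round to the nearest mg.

τ/t½ = 27/12 ≈ 2.25, so f = (1/2)^(27/12) ≈ 0.210224.
Cmin,ss = (D/Vd)·f/(1−f), so D = Cmin,ss·Vd·(1−f)/f.
D = 4 × 155 × (1−f)/f ≈ 4 × 155 × 3.75683 ≈ 2329.23 mg.

2329 mg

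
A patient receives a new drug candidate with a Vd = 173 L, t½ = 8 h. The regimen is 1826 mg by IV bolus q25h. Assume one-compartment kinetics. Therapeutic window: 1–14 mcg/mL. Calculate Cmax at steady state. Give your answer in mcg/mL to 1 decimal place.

τ/t½ = 25/8 ≈ 3.125, so fraction remaining f = (1/2)^(25/8) ≈ 0.1146.
Accumulation ratio R = 1/(1 − f) ≈ 1/0.8854 ≈ 1.1294.
Each bolus raises the concentration by D/Vd = 1826/173 ≈ 10.555 mcg/mL.
Steady-state peak Cmax,ss = C₀·R ≈ 10.555 × 1.1294 ≈ 11.921 mcg/mL.
Peak 11.9 mcg/mL vs MTC 14 mcg/mL: below toxic threshold.

11.9 mcg/mL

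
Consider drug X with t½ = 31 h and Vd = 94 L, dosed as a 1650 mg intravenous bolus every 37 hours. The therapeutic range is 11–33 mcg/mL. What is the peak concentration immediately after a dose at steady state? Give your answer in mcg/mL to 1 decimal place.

k = ln2/t½ = ln2/31 ≈ 0.022360 h⁻¹; fraction remaining f = e^(−kτ) = e^(−0.022360×37) ≈ 0.4372.
Accumulation ratio R = 1/(1 − f) ≈ 1/0.5628 ≈ 1.7768.
Single-dose peak C₀ = D/Vd = 1650/94 ≈ 17.553 mcg/mL.
Steady-state peak Cmax,ss = C₀·R ≈ 17.553 × 1.7768 ≈ 31.188 mcg/mL.
Peak 31.2 mcg/mL vs MTC 33 mcg/mL: below toxic threshold.

31.2 mcg/mL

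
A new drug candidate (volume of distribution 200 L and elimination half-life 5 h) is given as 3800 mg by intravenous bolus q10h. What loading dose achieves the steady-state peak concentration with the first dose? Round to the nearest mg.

f = (1/2)^(10/5) ≈ 0.250000; accumulation ratio R = 1/(1−f) ≈ 1.33333.
Loading dose to hit Cmax,ss on first dose: D_load = D_maint·R ≈ 3800 × 1.33333 ≈ 5066.65 mg.

5067 mg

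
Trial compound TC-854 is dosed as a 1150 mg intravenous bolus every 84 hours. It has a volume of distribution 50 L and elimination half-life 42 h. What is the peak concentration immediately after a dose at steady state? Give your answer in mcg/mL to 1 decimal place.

τ = 84 h = 2 half-lives, so f = (1/2)^2 = 0.25.
At steady state, R = 1/(1 − 0.25) = 4/3.
Single-dose peak C₀ = D/Vd = 1150/50 = 23 mcg/mL.
Steady-state peak Cmax,ss = C₀·R = 23 × 4/3 ≈ 30.667 mcg/mL.

30.7 mcg/mL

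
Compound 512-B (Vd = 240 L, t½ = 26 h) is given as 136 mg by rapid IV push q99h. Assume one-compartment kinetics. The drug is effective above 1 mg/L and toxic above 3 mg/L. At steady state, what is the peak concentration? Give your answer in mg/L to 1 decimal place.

Over one 99-h interval, 99/26 ≈ 3.8077 half-lives elapse, leaving f ≈ 0.0714 of each dose.
Accumulation ratio R = 1/(1 − f) ≈ 1/0.9286 ≈ 1.0769.
Single-dose peak C₀ = D/Vd = 136/240 ≈ 0.567 mg/L.
Cmax,ss = C₀/(1 − f) ≈ 0.567/0.9286 ≈ 0.611 mg/L.
Peak 0.6 mg/L vs MTC 3 mg/L: below toxic threshold.

0.6 mg/L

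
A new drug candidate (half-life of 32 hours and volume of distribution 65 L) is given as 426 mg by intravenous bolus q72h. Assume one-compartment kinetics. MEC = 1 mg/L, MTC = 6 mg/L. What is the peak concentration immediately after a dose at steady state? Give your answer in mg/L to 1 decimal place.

8.3 mg/L

k = ln2/t½ = ln2/32 ≈ 0.021661 h⁻¹; fraction remaining f = e^(−kτ) = e^(−0.021661×72) ≈ 0.2102.
Accumulation ratio R = 1/(1 − f) ≈ 1/0.7898 ≈ 1.2661.
Single-dose peak C₀ = D/Vd = 426/65 ≈ 6.554 mg/L.
Steady-state peak Cmax,ss = C₀·R ≈ 6.554 × 1.2661 ≈ 8.298 mg/L.
Peak 8.3 mg/L vs MTC 6 mg/L: exceeds toxic threshold.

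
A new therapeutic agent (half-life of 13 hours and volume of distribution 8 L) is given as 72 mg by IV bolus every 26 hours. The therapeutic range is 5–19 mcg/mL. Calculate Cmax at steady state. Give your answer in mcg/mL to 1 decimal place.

τ = 26 h = 2 half-lives, so f = (1/2)^2 = 0.25.
At steady state, R = 1/(1 − 0.25) = 4/3.
Single-dose peak C₀ = D/Vd = 72/8 = 9 mcg/mL.
Steady-state peak Cmax,ss = C₀·R = 9 × 4/3 ≈ 12.000 mcg/mL.
Peak 12.0 mcg/mL vs MTC 19 mcg/mL: below toxic threshold.

12.0 mcg/mL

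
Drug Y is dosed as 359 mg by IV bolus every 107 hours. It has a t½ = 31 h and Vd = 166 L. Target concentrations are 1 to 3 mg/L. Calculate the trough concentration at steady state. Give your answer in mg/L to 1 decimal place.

Over one 107-h interval, 107/31 ≈ 3.4516 half-lives elapse, leaving f ≈ 0.0914 of each dose.
Accumulation ratio R = 1/(1 − f) ≈ 1/0.9086 ≈ 1.1006.
Each bolus raises the concentration by D/Vd = 359/166 ≈ 2.163 mg/L.
Steady-state peak Cmax,ss = C₀·R ≈ 2.163 × 1.1006 ≈ 2.381 mg/L.
Steady-state trough Cmin,ss = Cmax,ss·f ≈ 2.381 × 0.0914 ≈ 0.218 mg/L.
Trough 0.2 mg/L vs MEC 1 mg/L: subtherapeutic.

0.2 mg/L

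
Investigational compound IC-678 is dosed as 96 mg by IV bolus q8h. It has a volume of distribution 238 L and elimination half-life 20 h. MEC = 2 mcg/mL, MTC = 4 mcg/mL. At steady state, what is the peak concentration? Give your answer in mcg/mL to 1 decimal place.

Over one 8-h interval, 8/20 ≈ 0.4 half-lives elapse, leaving f ≈ 0.7579 of each dose.
At steady state, accumulation factor R = 1/(1 − e^(−kτ)) ≈ 4.1305.
Single-dose peak C₀ = D/Vd = 96/238 ≈ 0.403 mcg/mL.
Steady-state peak Cmax,ss = C₀·R ≈ 0.403 × 4.1305 ≈ 1.665 mcg/mL.
Peak 1.7 mcg/mL vs MTC 4 mcg/mL: below toxic threshold.

1.7 mcg/mL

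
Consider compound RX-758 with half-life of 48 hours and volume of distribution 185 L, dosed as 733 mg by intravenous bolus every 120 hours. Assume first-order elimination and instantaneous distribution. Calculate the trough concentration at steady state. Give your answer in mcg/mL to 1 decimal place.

τ/t½ = 120/48 ≈ 2.5, so fraction remaining f = (1/2)^(120/48) ≈ 0.1768.
Single-dose peak C₀ = D/Vd = 733/185 ≈ 3.962 mcg/mL.
Steady-state trough Cmin,ss = C₀·f/(1−f) ≈ 3.962 × 0.1768/0.8232 ≈ 0.851 mcg/mL.

0.9 mcg/mL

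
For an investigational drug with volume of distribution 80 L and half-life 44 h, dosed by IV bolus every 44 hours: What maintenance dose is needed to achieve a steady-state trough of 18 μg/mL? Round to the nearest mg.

1440 mg

τ/t½ = 44/44 ≈ 1, so f = (1/2)^(44/44) ≈ 0.500000.
Cmin,ss = (D/Vd)·f/(1−f), so D = Cmin,ss·Vd·(1−f)/f.
D = 18 × 80 × (1−f)/f ≈ 18 × 80 × 1.00000 ≈ 1440.00 mg.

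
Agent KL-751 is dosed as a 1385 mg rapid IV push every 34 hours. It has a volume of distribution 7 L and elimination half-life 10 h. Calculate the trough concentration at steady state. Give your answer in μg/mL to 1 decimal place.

k = ln2/t½ = ln2/10 ≈ 0.069315 h⁻¹; fraction remaining f = e^(−kτ) = e^(−0.069315×34) ≈ 0.0947.
Single-dose peak C₀ = D/Vd = 1385/7 ≈ 197.857 μg/mL.
Steady-state trough Cmin,ss = C₀·f/(1−f) ≈ 197.857 × 0.0947/0.9053 ≈ 20.697 μg/mL.

20.7 μg/mL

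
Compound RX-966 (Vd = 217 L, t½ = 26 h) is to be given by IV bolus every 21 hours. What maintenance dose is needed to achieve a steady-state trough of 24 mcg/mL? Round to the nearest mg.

3908 mg

τ/t½ = 21/26 ≈ 0.80769, so f = (1/2)^(21/26) ≈ 0.571295.
Cmin,ss = (D/Vd)·f/(1−f), so D = Cmin,ss·Vd·(1−f)/f.
D = 24 × 217 × (1−f)/f ≈ 24 × 217 × 0.75041 ≈ 3908.14 mg.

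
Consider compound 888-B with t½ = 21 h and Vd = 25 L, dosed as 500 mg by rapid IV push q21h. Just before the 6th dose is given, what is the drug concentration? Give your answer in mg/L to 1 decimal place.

19.4 mg/L

f = (1/2)^(τ/t½) = (1/2)^(21/21) ≈ 0.5000.
C₀ = D/Vd = 500/25 ≈ 20.000 mg/L.
Before the 6th dose, 5 doses have been given. Superposition: Cmin = C₀·(f + f² + … + f^5).
≈ 20.000 × (0.5000 + 0.2500 + 0.1250 + 0.0625 + 0.0313) ≈ 20.000 × 0.9688 ≈ 19.376 mg/L.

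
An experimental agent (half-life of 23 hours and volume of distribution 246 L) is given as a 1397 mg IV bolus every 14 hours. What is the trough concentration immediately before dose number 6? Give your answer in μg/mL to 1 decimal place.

f = (1/2)^(τ/t½) = (1/2)^(14/23) ≈ 0.6558.
C₀ = D/Vd = 1397/246 ≈ 5.679 μg/mL.
Before the 6th dose, 5 doses have been given. Superposition: Cmin = C₀·(f + f² + … + f^5).
≈ 5.679 × (0.6558 + 0.4301 + 0.2820 + 0.1850 + 0.1213) ≈ 5.679 × 1.6742 ≈ 9.508 μg/mL.

9.5 μg/mL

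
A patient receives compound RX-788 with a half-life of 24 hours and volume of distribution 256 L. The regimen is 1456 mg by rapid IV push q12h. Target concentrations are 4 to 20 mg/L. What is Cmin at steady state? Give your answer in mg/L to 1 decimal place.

Over one 12-h interval, 12/24 ≈ 0.5 half-lives elapse, leaving f ≈ 0.7071 of each dose.
Accumulation ratio R = 1/(1 − f) ≈ 1/0.2929 ≈ 3.4141.
Each bolus raises the concentration by D/Vd = 1456/256 ≈ 5.688 mg/L.
Cmax,ss = C₀/(1 − f) ≈ 5.688/0.2929 ≈ 19.420 mg/L.
Steady-state trough Cmin,ss = Cmax,ss·f ≈ 19.420 × 0.7071 ≈ 13.732 mg/L.
Trough 13.7 mg/L vs MEC 4 mg/L: adequate.

13.7 mg/L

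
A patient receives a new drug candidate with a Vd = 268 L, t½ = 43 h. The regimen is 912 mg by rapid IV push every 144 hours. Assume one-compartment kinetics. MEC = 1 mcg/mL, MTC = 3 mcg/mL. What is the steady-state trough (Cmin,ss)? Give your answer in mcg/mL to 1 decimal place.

0.4 mcg/mL

τ/t½ = 144/43 ≈ 3.3488, so fraction remaining f = (1/2)^(144/43) ≈ 0.0982.
At steady state, accumulation factor R = 1/(1 − e^(−kτ)) ≈ 1.1089.
Each bolus raises the concentration by D/Vd = 912/268 ≈ 3.403 mcg/mL.
Cmax,ss = C₀/(1 − f) ≈ 3.403/0.9018 ≈ 3.774 mcg/mL.
One interval later, Cmin,ss = Cmax,ss·e^(−kτ) ≈ 3.774 × 0.0982 ≈ 0.371 mcg/mL.
Trough 0.4 mcg/mL vs MEC 1 mcg/mL: subtherapeutic.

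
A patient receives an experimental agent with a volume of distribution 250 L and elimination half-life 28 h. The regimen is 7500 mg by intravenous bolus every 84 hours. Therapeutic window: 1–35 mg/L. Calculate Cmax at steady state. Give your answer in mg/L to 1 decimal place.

34.3 mg/L

The dosing interval is 3 half-lives, so f = 2^(−3) = 0.125.
Accumulation ratio R = 1/(1 − f) = 1/0.875 = 8/7.
Single-dose peak C₀ = D/Vd = 7500/250 = 30 mg/L.
Steady-state peak Cmax,ss = C₀·R = 30 × 8/7 ≈ 34.286 mg/L.
Peak 34.3 mg/L vs MTC 35 mg/L: below toxic threshold.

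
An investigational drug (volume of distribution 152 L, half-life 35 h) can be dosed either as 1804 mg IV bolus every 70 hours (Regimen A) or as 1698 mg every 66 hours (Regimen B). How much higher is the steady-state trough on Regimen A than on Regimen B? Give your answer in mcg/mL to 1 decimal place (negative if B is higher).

-0.2 mcg/mL

Regimen A: f = (1/2)^(70/35) ≈ 0.2500; Cmin,ss = (1804/152)·f/(1−f) ≈ 3.956 mcg/mL.
Regimen B: f = (1/2)^(66/35) ≈ 0.2706; Cmin,ss = (1698/152)·f/(1−f) ≈ 4.144 mcg/mL.
Difference ≈ 3.956 − 4.144 ≈ -0.188 mcg/mL.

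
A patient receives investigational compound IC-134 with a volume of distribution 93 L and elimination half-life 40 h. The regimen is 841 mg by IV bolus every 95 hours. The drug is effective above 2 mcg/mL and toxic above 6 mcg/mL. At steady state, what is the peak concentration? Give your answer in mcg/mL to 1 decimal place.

11.2 mcg/mL

Over one 95-h interval, 95/40 ≈ 2.375 half-lives elapse, leaving f ≈ 0.1928 of each dose.
Accumulation ratio R = 1/(1 − f) ≈ 1/0.8072 ≈ 1.2389.
Single-dose peak C₀ = D/Vd = 841/93 ≈ 9.043 mcg/mL.
Steady-state peak Cmax,ss = C₀·R ≈ 9.043 × 1.2389 ≈ 11.203 mcg/mL.
Peak 11.2 mcg/mL vs MTC 6 mcg/mL: exceeds toxic threshold.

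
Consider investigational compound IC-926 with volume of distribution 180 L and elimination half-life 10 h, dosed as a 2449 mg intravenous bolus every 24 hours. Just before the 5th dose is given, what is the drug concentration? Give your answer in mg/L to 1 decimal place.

f = (1/2)^(τ/t½) = (1/2)^(24/10) ≈ 0.1895.
C₀ = D/Vd = 2449/180 ≈ 13.606 mg/L.
Before the 5th dose, 4 doses have been given. Superposition: Cmin = C₀·(f + f² + … + f^4).
≈ 13.606 × (0.1895 + 0.0359 + 0.0068 + 0.0013) ≈ 13.606 × 0.2335 ≈ 3.177 mg/L.

3.2 mg/L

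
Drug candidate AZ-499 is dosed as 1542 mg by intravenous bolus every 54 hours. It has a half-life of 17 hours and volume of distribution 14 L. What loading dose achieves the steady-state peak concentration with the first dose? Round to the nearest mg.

f = (1/2)^(54/17) ≈ 0.110608; accumulation ratio R = 1/(1−f) ≈ 1.12436.
Loading dose to hit Cmax,ss on first dose: D_load = D_maint·R ≈ 1542 × 1.12436 ≈ 1733.76 mg.

1734 mg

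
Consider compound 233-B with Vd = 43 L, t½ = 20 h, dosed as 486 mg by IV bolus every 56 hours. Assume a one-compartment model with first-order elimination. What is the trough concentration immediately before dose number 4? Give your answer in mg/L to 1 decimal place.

f = (1/2)^(τ/t½) = (1/2)^(56/20) ≈ 0.1436.
C₀ = D/Vd = 486/43 ≈ 11.302 mg/L.
Before the 4th dose, 3 doses have been given. Superposition: Cmin = C₀·(f + f² + … + f^3).
≈ 11.302 × (0.1436 + 0.0206 + 0.0030) ≈ 11.302 × 0.1672 ≈ 1.890 mg/L.

1.9 mg/L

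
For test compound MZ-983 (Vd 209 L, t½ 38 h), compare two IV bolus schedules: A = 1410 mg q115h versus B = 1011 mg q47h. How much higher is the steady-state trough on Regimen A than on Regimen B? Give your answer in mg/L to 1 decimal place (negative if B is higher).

Regimen A: f = (1/2)^(115/38) ≈ 0.1227; Cmin,ss = (1410/209)·f/(1−f) ≈ 0.944 mg/L.
Regimen B: f = (1/2)^(47/38) ≈ 0.4243; Cmin,ss = (1011/209)·f/(1−f) ≈ 3.565 mg/L.
Difference ≈ 0.944 − 3.565 ≈ -2.621 mg/L.

-2.6 mg/L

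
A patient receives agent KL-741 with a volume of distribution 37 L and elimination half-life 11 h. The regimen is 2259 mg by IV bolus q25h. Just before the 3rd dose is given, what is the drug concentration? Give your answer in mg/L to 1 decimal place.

f = (1/2)^(τ/t½) = (1/2)^(25/11) ≈ 0.2069.
C₀ = D/Vd = 2259/37 ≈ 61.054 mg/L.
Before the 3rd dose, 2 doses have been given. Superposition: Cmin = C₀·(f + f²).
≈ 61.054 × (0.2069 + 0.0428) ≈ 61.054 × 0.2497 ≈ 15.245 mg/L.

15.2 mg/L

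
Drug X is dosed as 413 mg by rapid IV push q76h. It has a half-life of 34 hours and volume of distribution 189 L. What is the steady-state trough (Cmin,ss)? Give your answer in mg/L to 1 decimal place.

Over one 76-h interval, 76/34 ≈ 2.2353 half-lives elapse, leaving f ≈ 0.2124 of each dose.
At steady state, accumulation factor R = 1/(1 − e^(−kτ)) ≈ 1.2697.
Single-dose peak C₀ = D/Vd = 413/189 ≈ 2.185 mg/L.
Steady-state peak Cmax,ss = C₀·R ≈ 2.185 × 1.2697 ≈ 2.774 mg/L.
One interval later, Cmin,ss = Cmax,ss·e^(−kτ) ≈ 2.774 × 0.2124 ≈ 0.589 mg/L.

0.6 mg/L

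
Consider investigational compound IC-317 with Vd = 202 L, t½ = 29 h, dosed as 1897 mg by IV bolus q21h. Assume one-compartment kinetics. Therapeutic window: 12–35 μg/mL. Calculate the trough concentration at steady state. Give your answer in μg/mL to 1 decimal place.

Over one 21-h interval, 21/29 ≈ 0.72414 half-lives elapse, leaving f ≈ 0.6054 of each dose.
Each bolus raises the concentration by D/Vd = 1897/202 ≈ 9.391 μg/mL.
Steady-state trough Cmin,ss = C₀·f/(1−f) ≈ 9.391 × 0.6054/0.3946 ≈ 14.408 μg/mL.
Trough 14.4 μg/mL vs MEC 12 μg/mL: adequate.

14.4 μg/mL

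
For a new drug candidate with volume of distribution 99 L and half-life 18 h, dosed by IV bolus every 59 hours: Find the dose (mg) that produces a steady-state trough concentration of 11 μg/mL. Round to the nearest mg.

τ/t½ = 59/18 ≈ 3.2778, so f = (1/2)^(59/18) ≈ 0.103108.
Cmin,ss = (D/Vd)·f/(1−f), so D = Cmin,ss·Vd·(1−f)/f.
D = 11 × 99 × (1−f)/f ≈ 11 × 99 × 8.69857 ≈ 9472.74 mg.

9473 mg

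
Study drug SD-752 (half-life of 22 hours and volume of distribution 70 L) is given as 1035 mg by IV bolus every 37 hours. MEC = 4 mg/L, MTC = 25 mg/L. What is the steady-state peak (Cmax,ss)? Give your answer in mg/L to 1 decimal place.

τ/t½ = 37/22 ≈ 1.6818, so fraction remaining f = (1/2)^(37/22) ≈ 0.3117.
At steady state, accumulation factor R = 1/(1 − e^(−kτ)) ≈ 1.4529.
Single-dose peak C₀ = D/Vd = 1035/70 ≈ 14.786 mg/L.
Steady-state peak Cmax,ss = C₀·R ≈ 14.786 × 1.4529 ≈ 21.483 mg/L.
Peak 21.5 mg/L vs MTC 25 mg/L: below toxic threshold.

21.5 mg/L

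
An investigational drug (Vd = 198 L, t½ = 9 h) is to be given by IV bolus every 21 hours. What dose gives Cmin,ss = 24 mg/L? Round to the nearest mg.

19197 mg

τ/t½ = 21/9 ≈ 2.3333, so f = (1/2)^(21/9) ≈ 0.198425.
Cmin,ss = (D/Vd)·f/(1−f), so D = Cmin,ss·Vd·(1−f)/f.
D = 24 × 198 × (1−f)/f ≈ 24 × 198 × 4.03969 ≈ 19196.61 mg.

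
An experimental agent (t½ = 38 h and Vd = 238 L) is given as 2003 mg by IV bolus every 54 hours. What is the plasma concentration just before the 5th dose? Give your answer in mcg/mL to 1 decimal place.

f = (1/2)^(τ/t½) = (1/2)^(54/38) ≈ 0.3734.
C₀ = D/Vd = 2003/238 ≈ 8.416 mcg/mL.
Before the 5th dose, 4 doses have been given. Superposition: Cmin = C₀·(f + f² + … + f^4).
≈ 8.416 × (0.3734 + 0.1394 + 0.0521 + 0.0194) ≈ 8.416 × 0.5843 ≈ 4.917 mcg/mL.

4.9 mcg/mL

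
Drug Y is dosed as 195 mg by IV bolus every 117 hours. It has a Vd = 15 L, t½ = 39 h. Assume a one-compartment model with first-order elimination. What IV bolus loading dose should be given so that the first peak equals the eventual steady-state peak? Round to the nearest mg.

223 mg

f = (1/2)^(117/39) ≈ 0.125000; accumulation ratio R = 1/(1−f) ≈ 1.14286.
Loading dose to hit Cmax,ss on first dose: D_load = D_maint·R ≈ 195 × 1.14286 ≈ 222.86 mg.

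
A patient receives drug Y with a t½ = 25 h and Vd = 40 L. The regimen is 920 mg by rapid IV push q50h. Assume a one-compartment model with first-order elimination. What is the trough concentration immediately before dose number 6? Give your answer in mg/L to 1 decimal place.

f = (1/2)^(τ/t½) = (1/2)^(50/25) ≈ 0.2500.
C₀ = D/Vd = 920/40 ≈ 23.000 mg/L.
Before the 6th dose, 5 doses have been given. Superposition: Cmin = C₀·(f + f² + … + f^5).
≈ 23.000 × (0.2500 + 0.0625 + 0.0156 + 0.0039 + 0.0010) ≈ 23.000 × 0.3330 ≈ 7.659 mg/L.

7.7 mg/L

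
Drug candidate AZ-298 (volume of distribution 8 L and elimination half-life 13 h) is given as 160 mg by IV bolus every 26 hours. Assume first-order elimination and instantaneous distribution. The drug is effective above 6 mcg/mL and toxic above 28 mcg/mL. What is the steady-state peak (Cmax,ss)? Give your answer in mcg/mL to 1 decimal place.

τ = 26 h = 2 half-lives, so f = (1/2)^2 = 0.25.
Accumulation ratio R = 1/(1 − f) = 1/0.75 = 4/3.
Single-dose peak C₀ = D/Vd = 160/8 = 20 mcg/mL.
Steady-state peak Cmax,ss = C₀·R = 20 × 4/3 ≈ 26.667 mcg/mL.
Peak 26.7 mcg/mL vs MTC 28 mcg/mL: below toxic threshold.

26.7 mcg/mL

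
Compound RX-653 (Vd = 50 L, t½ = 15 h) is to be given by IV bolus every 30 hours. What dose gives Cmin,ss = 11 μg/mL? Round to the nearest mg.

τ/t½ = 30/15 ≈ 2, so f = (1/2)^(30/15) ≈ 0.250000.
Cmin,ss = (D/Vd)·f/(1−f), so D = Cmin,ss·Vd·(1−f)/f.
D = 11 × 50 × (1−f)/f ≈ 11 × 50 × 3.00000 ≈ 1650.00 mg.

1650 mg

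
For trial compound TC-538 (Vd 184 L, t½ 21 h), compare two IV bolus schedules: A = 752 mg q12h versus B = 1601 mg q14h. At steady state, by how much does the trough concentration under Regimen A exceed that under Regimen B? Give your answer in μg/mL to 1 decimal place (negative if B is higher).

Regimen A: f = (1/2)^(12/21) ≈ 0.6730; Cmin,ss = (752/184)·f/(1−f) ≈ 8.411 μg/mL.
Regimen B: f = (1/2)^(14/21) ≈ 0.6300; Cmin,ss = (1601/184)·f/(1−f) ≈ 14.815 μg/mL.
Difference ≈ 8.411 − 14.815 ≈ -6.404 μg/mL.

-6.4 μg/mL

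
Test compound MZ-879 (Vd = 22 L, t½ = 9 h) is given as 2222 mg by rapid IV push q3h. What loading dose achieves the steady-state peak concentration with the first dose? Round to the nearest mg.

10771 mg

f = (1/2)^(3/9) ≈ 0.793701; accumulation ratio R = 1/(1−f) ≈ 4.84733.
Loading dose to hit Cmax,ss on first dose: D_load = D_maint·R ≈ 2222 × 4.84733 ≈ 10770.77 mg.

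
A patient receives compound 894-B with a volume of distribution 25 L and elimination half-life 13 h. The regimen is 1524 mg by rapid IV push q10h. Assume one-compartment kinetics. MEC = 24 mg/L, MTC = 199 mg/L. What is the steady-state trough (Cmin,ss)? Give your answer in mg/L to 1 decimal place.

τ/t½ = 10/13 ≈ 0.76923, so fraction remaining f = (1/2)^(10/13) ≈ 0.5867.
At steady state, accumulation factor R = 1/(1 − e^(−kτ)) ≈ 2.4195.
Each bolus raises the concentration by D/Vd = 1524/25 ≈ 60.960 mg/L.
Cmax,ss = C₀/(1 − f) ≈ 60.960/0.4133 ≈ 147.496 mg/L.
Steady-state trough Cmin,ss = Cmax,ss·f ≈ 147.496 × 0.5867 ≈ 86.536 mg/L.
Trough 86.5 mg/L vs MEC 24 mg/L: adequate.

86.5 mg/L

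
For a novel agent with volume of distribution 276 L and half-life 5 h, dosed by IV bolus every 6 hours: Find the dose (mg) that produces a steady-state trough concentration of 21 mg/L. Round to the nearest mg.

7520 mg

τ/t½ = 6/5 ≈ 1.2, so f = (1/2)^(6/5) ≈ 0.435275.
Cmin,ss = (D/Vd)·f/(1−f), so D = Cmin,ss·Vd·(1−f)/f.
D = 21 × 276 × (1−f)/f ≈ 21 × 276 × 1.29740 ≈ 7519.73 mg.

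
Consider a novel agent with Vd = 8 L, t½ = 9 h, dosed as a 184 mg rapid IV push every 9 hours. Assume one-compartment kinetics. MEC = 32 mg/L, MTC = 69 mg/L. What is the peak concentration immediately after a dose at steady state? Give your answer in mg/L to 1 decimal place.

46.0 mg/L

τ = 9 h = 1 half-life, so f = (1/2)^1 = 0.5.
Accumulation ratio R = 1/(1 − f) = 1/0.5 = 2/1.
Single-dose peak C₀ = D/Vd = 184/8 = 23 mg/L.
Steady-state peak Cmax,ss = C₀·R = 23 × 2/1 ≈ 46.000 mg/L.
Peak 46.0 mg/L vs MTC 69 mg/L: below toxic threshold.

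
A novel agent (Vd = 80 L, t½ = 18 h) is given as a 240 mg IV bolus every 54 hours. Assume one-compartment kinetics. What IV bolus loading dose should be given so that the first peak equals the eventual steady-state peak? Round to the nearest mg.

274 mg

f = (1/2)^(54/18) ≈ 0.125000; accumulation ratio R = 1/(1−f) ≈ 1.14286.
Loading dose to hit Cmax,ss on first dose: D_load = D_maint·R ≈ 240 × 1.14286 ≈ 274.29 mg.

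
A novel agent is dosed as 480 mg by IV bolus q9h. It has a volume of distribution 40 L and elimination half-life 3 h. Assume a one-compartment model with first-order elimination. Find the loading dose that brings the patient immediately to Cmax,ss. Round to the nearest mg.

f = (1/2)^(9/3) ≈ 0.125000; accumulation ratio R = 1/(1−f) ≈ 1.14286.
Loading dose to hit Cmax,ss on first dose: D_load = D_maint·R ≈ 480 × 1.14286 ≈ 548.57 mg.

549 mg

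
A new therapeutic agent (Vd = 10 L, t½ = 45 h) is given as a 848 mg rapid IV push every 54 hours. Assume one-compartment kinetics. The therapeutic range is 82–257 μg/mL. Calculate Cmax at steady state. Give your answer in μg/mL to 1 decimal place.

150.2 μg/mL

Over one 54-h interval, 54/45 ≈ 1.2 half-lives elapse, leaving f ≈ 0.4353 of each dose.
Accumulation ratio R = 1/(1 − f) ≈ 1/0.5647 ≈ 1.7709.
Single-dose peak C₀ = D/Vd = 848/10 ≈ 84.800 μg/mL.
Steady-state peak Cmax,ss = C₀·R ≈ 84.800 × 1.7709 ≈ 150.172 μg/mL.
Peak 150.2 μg/mL vs MTC 257 μg/mL: below toxic threshold.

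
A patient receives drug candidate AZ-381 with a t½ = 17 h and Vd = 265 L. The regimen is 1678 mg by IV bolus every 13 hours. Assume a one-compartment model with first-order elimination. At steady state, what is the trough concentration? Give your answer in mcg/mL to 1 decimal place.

9.1 mcg/mL

k = ln2/t½ = ln2/17 ≈ 0.040773 h⁻¹; fraction remaining f = e^(−kτ) = e^(−0.040773×13) ≈ 0.5886.
Single-dose peak C₀ = D/Vd = 1678/265 ≈ 6.332 mcg/mL.
Steady-state trough Cmin,ss = C₀·f/(1−f) ≈ 6.332 × 0.5886/0.4114 ≈ 9.059 mcg/mL.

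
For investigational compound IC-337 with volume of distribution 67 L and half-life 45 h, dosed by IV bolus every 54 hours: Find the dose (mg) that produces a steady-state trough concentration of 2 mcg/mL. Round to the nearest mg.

174 mg

τ/t½ = 54/45 ≈ 1.2, so f = (1/2)^(54/45) ≈ 0.435275.
Cmin,ss = (D/Vd)·f/(1−f), so D = Cmin,ss·Vd·(1−f)/f.
D = 2 × 67 × (1−f)/f ≈ 2 × 67 × 1.29740 ≈ 173.85 mg.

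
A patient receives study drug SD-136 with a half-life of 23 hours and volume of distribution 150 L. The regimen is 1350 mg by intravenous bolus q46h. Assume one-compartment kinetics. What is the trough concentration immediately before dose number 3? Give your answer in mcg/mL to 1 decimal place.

2.8 mcg/mL

f = (1/2)^(τ/t½) = (1/2)^(46/23) ≈ 0.2500.
C₀ = D/Vd = 1350/150 ≈ 9.000 mcg/mL.
Before the 3rd dose, 2 doses have been given. Superposition: Cmin = C₀·(f + f²).
≈ 9.000 × (0.2500 + 0.0625) ≈ 9.000 × 0.3125 ≈ 2.812 mcg/mL.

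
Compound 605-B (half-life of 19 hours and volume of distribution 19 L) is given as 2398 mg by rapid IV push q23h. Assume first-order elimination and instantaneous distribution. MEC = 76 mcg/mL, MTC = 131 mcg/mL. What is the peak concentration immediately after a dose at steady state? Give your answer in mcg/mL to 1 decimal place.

222.2 mcg/mL

k = ln2/t½ = ln2/19 ≈ 0.036481 h⁻¹; fraction remaining f = e^(−kτ) = e^(−0.036481×23) ≈ 0.4321.
At steady state, accumulation factor R = 1/(1 − e^(−kτ)) ≈ 1.7609.
Each bolus raises the concentration by D/Vd = 2398/19 ≈ 126.211 mcg/mL.
Cmax,ss = C₀/(1 − f) ≈ 126.211/0.5679 ≈ 222.242 mcg/mL.
Peak 222.2 mcg/mL vs MTC 131 mcg/mL: exceeds toxic threshold.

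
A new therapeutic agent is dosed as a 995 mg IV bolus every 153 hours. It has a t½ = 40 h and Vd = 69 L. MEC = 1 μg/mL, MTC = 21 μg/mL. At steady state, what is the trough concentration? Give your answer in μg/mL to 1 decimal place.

Over one 153-h interval, 153/40 ≈ 3.825 half-lives elapse, leaving f ≈ 0.0706 of each dose.
Single-dose peak C₀ = D/Vd = 995/69 ≈ 14.420 μg/mL.
Steady-state trough Cmin,ss = C₀·f/(1−f) ≈ 14.420 × 0.0706/0.9294 ≈ 1.095 μg/mL.
Trough 1.1 μg/mL vs MEC 1 μg/mL: adequate.

1.1 μg/mL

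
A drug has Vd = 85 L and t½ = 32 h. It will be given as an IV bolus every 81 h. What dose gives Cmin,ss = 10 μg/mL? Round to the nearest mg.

τ/t½ = 81/32 ≈ 2.5312, so f = (1/2)^(81/32) ≈ 0.172989.
Cmin,ss = (D/Vd)·f/(1−f), so D = Cmin,ss·Vd·(1−f)/f.
D = 10 × 85 × (1−f)/f ≈ 10 × 85 × 4.78071 ≈ 4063.60 mg.

4064 mg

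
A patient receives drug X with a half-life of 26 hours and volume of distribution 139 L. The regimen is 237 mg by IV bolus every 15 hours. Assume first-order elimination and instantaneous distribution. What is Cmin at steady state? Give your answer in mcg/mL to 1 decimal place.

3.5 mcg/mL

k = ln2/t½ = ln2/26 ≈ 0.026660 h⁻¹; fraction remaining f = e^(−kτ) = e^(−0.026660×15) ≈ 0.6704.
At steady state, accumulation factor R = 1/(1 − e^(−kτ)) ≈ 3.0340.
Each bolus raises the concentration by D/Vd = 237/139 ≈ 1.705 mcg/mL.
Steady-state peak Cmax,ss = C₀·R ≈ 1.705 × 3.0340 ≈ 5.173 mcg/mL.
Steady-state trough Cmin,ss = Cmax,ss·f ≈ 5.173 × 0.6704 ≈ 3.468 mcg/mL.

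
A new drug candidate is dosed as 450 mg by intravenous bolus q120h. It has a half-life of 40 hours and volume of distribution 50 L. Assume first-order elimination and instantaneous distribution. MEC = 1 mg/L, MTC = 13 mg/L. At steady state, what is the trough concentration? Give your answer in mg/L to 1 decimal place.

1.3 mg/L

τ = 120 h = 3 half-lives, so f = (1/2)^3 = 0.125.
Accumulation ratio R = 1/(1 − f) = 1/0.875 = 8/7.
Single-dose peak C₀ = D/Vd = 450/50 = 9 mg/L.
Steady-state peak Cmax,ss = C₀·R = 9 × 8/7 ≈ 10.286 mg/L.
Steady-state trough Cmin,ss = Cmax,ss·f ≈ 10.286 × 0.125 ≈ 1.286 mg/L.
Trough 1.3 mg/L vs MEC 1 mg/L: adequate.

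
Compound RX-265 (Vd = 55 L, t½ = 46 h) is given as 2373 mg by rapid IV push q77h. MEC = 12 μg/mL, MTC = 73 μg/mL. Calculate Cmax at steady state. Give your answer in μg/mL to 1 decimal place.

Over one 77-h interval, 77/46 ≈ 1.6739 half-lives elapse, leaving f ≈ 0.3134 of each dose.
Accumulation ratio R = 1/(1 − f) ≈ 1/0.6866 ≈ 1.4565.
Each bolus raises the concentration by D/Vd = 2373/55 ≈ 43.145 μg/mL.
Steady-state peak Cmax,ss = C₀·R ≈ 43.145 × 1.4565 ≈ 62.841 μg/mL.
Peak 62.8 μg/mL vs MTC 73 μg/mL: below toxic threshold.

62.8 μg/mL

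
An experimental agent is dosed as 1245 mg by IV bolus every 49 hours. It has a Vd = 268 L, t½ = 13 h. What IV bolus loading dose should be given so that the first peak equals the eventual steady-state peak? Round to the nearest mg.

1344 mg

f = (1/2)^(49/13) ≈ 0.073341; accumulation ratio R = 1/(1−f) ≈ 1.07915.
Loading dose to hit Cmax,ss on first dose: D_load = D_maint·R ≈ 1245 × 1.07915 ≈ 1343.54 mg.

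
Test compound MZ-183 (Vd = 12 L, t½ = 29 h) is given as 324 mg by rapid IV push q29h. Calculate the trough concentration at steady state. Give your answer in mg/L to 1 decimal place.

27.0 mg/L

The dosing interval is 1 half-life, so f = 2^(−1) = 0.5.
At steady state, R = 1/(1 − 0.5) = 2/1.
Single-dose peak C₀ = D/Vd = 324/12 = 27 mg/L.
Steady-state peak Cmax,ss = C₀·R = 27 × 2/1 ≈ 54.000 mg/L.
Steady-state trough Cmin,ss = Cmax,ss·f ≈ 54.000 × 0.5 ≈ 27.000 mg/L.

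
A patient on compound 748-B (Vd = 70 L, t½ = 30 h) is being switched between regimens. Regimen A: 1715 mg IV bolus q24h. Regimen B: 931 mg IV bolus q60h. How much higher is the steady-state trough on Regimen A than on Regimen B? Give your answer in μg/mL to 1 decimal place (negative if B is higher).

28.6 μg/mL

Regimen A: f = (1/2)^(24/30) ≈ 0.5743; Cmin,ss = (1715/70)·f/(1−f) ≈ 33.052 μg/mL.
Regimen B: f = (1/2)^(60/30) ≈ 0.2500; Cmin,ss = (931/70)·f/(1−f) ≈ 4.433 μg/mL.
Difference ≈ 33.052 − 4.433 ≈ 28.619 μg/mL.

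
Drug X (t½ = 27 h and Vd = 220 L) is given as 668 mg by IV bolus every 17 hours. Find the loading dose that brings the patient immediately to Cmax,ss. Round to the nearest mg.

f = (1/2)^(17/27) ≈ 0.646342; accumulation ratio R = 1/(1−f) ≈ 2.82759.
Loading dose to hit Cmax,ss on first dose: D_load = D_maint·R ≈ 668 × 2.82759 ≈ 1888.83 mg.

1889 mg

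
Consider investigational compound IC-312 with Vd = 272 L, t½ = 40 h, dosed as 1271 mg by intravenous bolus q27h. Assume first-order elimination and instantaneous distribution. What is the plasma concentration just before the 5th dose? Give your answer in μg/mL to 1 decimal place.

6.6 μg/mL

f = (1/2)^(τ/t½) = (1/2)^(27/40) ≈ 0.6263.
C₀ = D/Vd = 1271/272 ≈ 4.673 μg/mL.
Before the 5th dose, 4 doses have been given. Superposition: Cmin = C₀·(f + f² + … + f^4).
≈ 4.673 × (0.6263 + 0.3923 + 0.2457 + 0.1539) ≈ 4.673 × 1.4182 ≈ 6.627 μg/mL.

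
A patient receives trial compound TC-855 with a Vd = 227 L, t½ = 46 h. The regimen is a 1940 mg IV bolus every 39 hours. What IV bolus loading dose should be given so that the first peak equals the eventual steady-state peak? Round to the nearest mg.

f = (1/2)^(39/46) ≈ 0.555621; accumulation ratio R = 1/(1−f) ≈ 2.25033.
Loading dose to hit Cmax,ss on first dose: D_load = D_maint·R ≈ 1940 × 2.25033 ≈ 4365.64 mg.

4366 mg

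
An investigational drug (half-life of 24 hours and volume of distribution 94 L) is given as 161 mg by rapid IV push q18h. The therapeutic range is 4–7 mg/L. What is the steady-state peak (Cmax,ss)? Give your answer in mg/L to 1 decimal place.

4.2 mg/L

Over one 18-h interval, 18/24 ≈ 0.75 half-lives elapse, leaving f ≈ 0.5946 of each dose.
Accumulation ratio R = 1/(1 − f) ≈ 1/0.4054 ≈ 2.4667.
Each bolus raises the concentration by D/Vd = 161/94 ≈ 1.713 mg/L.
Steady-state peak Cmax,ss = C₀·R ≈ 1.713 × 2.4667 ≈ 4.225 mg/L.
Peak 4.2 mg/L vs MTC 7 mg/L: below toxic threshold.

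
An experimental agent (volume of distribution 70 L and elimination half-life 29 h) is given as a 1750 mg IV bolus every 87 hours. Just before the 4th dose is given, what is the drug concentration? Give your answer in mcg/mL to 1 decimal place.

3.6 mcg/mL

f = (1/2)^(τ/t½) = (1/2)^(87/29) ≈ 0.1250.
C₀ = D/Vd = 1750/70 ≈ 25.000 mcg/mL.
Before the 4th dose, 3 doses have been given. Superposition: Cmin = C₀·(f + f² + … + f^3).
≈ 25.000 × (0.1250 + 0.0156 + 0.0020) ≈ 25.000 × 0.1426 ≈ 3.565 mcg/mL.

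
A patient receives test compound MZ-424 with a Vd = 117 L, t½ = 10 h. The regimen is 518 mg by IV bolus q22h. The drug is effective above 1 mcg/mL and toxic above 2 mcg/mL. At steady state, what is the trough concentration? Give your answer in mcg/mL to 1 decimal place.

1.2 mcg/mL

k = ln2/t½ = ln2/10 ≈ 0.069315 h⁻¹; fraction remaining f = e^(−kτ) = e^(−0.069315×22) ≈ 0.2176.
At steady state, accumulation factor R = 1/(1 − e^(−kτ)) ≈ 1.2781.
Each bolus raises the concentration by D/Vd = 518/117 ≈ 4.427 mcg/mL.
Steady-state peak Cmax,ss = C₀·R ≈ 4.427 × 1.2781 ≈ 5.658 mcg/mL.
One interval later, Cmin,ss = Cmax,ss·e^(−kτ) ≈ 5.658 × 0.2176 ≈ 1.231 mcg/mL.
Trough 1.2 mcg/mL vs MEC 1 mcg/mL: adequate.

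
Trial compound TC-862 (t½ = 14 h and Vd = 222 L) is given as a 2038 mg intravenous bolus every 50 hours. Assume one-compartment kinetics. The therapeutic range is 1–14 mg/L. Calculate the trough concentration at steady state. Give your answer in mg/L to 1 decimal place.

0.8 mg/L

k = ln2/t½ = ln2/14 ≈ 0.049511 h⁻¹; fraction remaining f = e^(−kτ) = e^(−0.049511×50) ≈ 0.0841.
At steady state, accumulation factor R = 1/(1 − e^(−kτ)) ≈ 1.0918.
Single-dose peak C₀ = D/Vd = 2038/222 ≈ 9.180 mg/L.
Steady-state peak Cmax,ss = C₀·R ≈ 9.180 × 1.0918 ≈ 10.023 mg/L.
One interval later, Cmin,ss = Cmax,ss·e^(−kτ) ≈ 10.023 × 0.0841 ≈ 0.843 mg/L.
Trough 0.8 mg/L vs MEC 1 mg/L: subtherapeutic.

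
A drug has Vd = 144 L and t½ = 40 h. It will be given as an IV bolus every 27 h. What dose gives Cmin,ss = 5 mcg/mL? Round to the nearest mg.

τ/t½ = 27/40 ≈ 0.675, so f = (1/2)^(27/40) ≈ 0.626332.
Cmin,ss = (D/Vd)·f/(1−f), so D = Cmin,ss·Vd·(1−f)/f.
D = 5 × 144 × (1−f)/f ≈ 5 × 144 × 0.59660 ≈ 429.55 mg.

430 mg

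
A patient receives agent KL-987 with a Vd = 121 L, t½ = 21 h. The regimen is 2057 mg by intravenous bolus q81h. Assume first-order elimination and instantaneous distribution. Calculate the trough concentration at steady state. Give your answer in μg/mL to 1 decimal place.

1.3 μg/mL

τ/t½ = 81/21 ≈ 3.8571, so fraction remaining f = (1/2)^(81/21) ≈ 0.0690.
At steady state, accumulation factor R = 1/(1 − e^(−kτ)) ≈ 1.0741.
Each bolus raises the concentration by D/Vd = 2057/121 ≈ 17.000 μg/mL.
Cmax,ss = C₀/(1 − f) ≈ 17.000/0.9310 ≈ 18.260 μg/mL.
Steady-state trough Cmin,ss = Cmax,ss·f ≈ 18.260 × 0.0690 ≈ 1.260 μg/mL.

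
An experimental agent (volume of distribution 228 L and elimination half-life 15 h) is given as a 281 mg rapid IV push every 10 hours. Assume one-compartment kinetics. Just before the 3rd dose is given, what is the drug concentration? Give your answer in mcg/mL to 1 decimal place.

1.3 mcg/mL

f = (1/2)^(τ/t½) = (1/2)^(10/15) ≈ 0.6300.
C₀ = D/Vd = 281/228 ≈ 1.232 mcg/mL.
Before the 3rd dose, 2 doses have been given. Superposition: Cmin = C₀·(f + f²).
≈ 1.232 × (0.6300 + 0.3969) ≈ 1.232 × 1.0269 ≈ 1.265 mcg/mL.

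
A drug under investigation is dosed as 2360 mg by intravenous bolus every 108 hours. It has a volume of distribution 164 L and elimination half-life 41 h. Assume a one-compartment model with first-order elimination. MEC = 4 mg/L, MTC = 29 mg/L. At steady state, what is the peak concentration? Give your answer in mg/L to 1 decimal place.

Over one 108-h interval, 108/41 ≈ 2.6341 half-lives elapse, leaving f ≈ 0.1611 of each dose.
Accumulation ratio R = 1/(1 − f) ≈ 1/0.8389 ≈ 1.1920.
Each bolus raises the concentration by D/Vd = 2360/164 ≈ 14.390 mg/L.
Steady-state peak Cmax,ss = C₀·R ≈ 14.390 × 1.1920 ≈ 17.153 mg/L.
Peak 17.2 mg/L vs MTC 29 mg/L: below toxic threshold.

17.2 mg/L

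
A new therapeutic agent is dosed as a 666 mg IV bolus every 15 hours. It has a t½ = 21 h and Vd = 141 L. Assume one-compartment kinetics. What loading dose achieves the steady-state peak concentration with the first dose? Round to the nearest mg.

f = (1/2)^(15/21) ≈ 0.609507; accumulation ratio R = 1/(1−f) ≈ 2.56087.
Loading dose to hit Cmax,ss on first dose: D_load = D_maint·R ≈ 666 × 2.56087 ≈ 1705.54 mg.

1706 mg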